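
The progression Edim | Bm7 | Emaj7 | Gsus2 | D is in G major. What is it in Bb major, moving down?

Gdim Dm7 Gmaj7 Bbsus2 F

G major down to Bb major is a major sixth; each chord root moves by that interval while the quality stays the same.
Edim: root E down a major sixth → G, giving Gdim.
Bm7: root B down a major sixth → D, giving Dm7.
Emaj7: root E down a major sixth → G, giving Gmaj7.
Gsus2: root G down a major sixth → Bb, giving Bbsus2.
D: root D down a major sixth → F, giving F.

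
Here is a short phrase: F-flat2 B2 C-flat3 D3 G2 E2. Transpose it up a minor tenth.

Abb3 D4 Ebb4 F4 Bb3 G3

A minor tenth up from Fb2 gives Abb3.
B2: a tenth up reaches D, and 15 semitones makes it D4.
A minor tenth up from Cb3 gives Ebb4.
A minor tenth up from D3 gives F4.
A minor tenth up from G2 gives Bb3.
A minor tenth up from E2 gives G3.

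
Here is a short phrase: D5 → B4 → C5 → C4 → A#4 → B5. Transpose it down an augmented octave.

Db4 Bb3 Cb4 Cb3 A3 Bb4

D5 to Db4
B4 to Bb3
C5 to Cb4
C4 to Cb3
A#4 to A3
B5 to Bb4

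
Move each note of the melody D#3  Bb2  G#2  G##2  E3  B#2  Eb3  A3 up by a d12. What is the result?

A4 Fb4 D4 D#4 Bb4 F#4 Bbb4 Eb5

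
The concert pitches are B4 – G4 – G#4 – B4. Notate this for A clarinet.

D5 Bb4 B4 D5

Written C4 sounds as A3 on the A clarinet, so concert pitches are written a minor third up.
B4 -> D5
G4 -> Bb4
G#4 -> B4
B4 -> D5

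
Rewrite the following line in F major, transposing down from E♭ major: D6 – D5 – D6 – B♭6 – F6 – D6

E5 E4 E5 C6 G5 E5

From E♭ down to F is a minor seventh; apply that to each pitch.
D6 becomes E5
D5 becomes E4
D6 becomes E5
Bb6 becomes C6
F6 becomes G5
D6 becomes E5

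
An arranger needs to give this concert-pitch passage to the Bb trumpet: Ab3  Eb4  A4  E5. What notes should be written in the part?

Bb3 F4 B4 F#5

Written C4 sounds as Bb3 on the Bb trumpet, so concert pitches are written a major second up.
Ab3 to Bb3
Eb4 to F4
A4 to B4
E5 to F#5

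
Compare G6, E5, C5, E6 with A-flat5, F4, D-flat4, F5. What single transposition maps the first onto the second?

down a major seventh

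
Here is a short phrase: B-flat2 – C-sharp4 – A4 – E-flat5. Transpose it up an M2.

C3 D#4 B4 F5

Bb2 → C3
C#4 → D#4
A4 → B4
Eb5 → F5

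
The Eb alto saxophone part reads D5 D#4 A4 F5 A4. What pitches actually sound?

The Eb alto saxophone sounds a major sixth below written, so transpose each written note down a major sixth.
D5 becomes F4
D#4 becomes F#3
A4 becomes C4
F5 becomes Ab4
A4 becomes C4

F4 F#3 C4 Ab4 C4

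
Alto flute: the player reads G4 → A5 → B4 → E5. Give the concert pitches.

D4 E5 F#4 B4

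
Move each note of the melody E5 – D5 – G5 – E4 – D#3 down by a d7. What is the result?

E5 gives F##4
D5 gives E#4
G5 gives A#4
E4 gives F##3
D#3 gives E##2

F##4 E#4 A#4 F##3 E##2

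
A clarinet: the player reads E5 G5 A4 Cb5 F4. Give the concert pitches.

C#5 E5 F#4 Ab4 D4

The A clarinet sounds a minor third below written, so transpose each written note down a minor third.
E5 -> C#5
G5 -> E5
A4 -> F#4
Cb5 -> Ab4
F4 -> D4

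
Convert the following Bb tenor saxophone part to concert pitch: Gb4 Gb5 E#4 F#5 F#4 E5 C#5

Fb3 Fb4 D#3 E4 E3 D4 B3

Written C4 on the Bb tenor saxophone sounds as Bb2, a major ninth lower; apply that shift to every note.
Gb4 -> Fb3
Gb5 -> Fb4
E#4 -> D#3
F#5 -> E4
F#4 -> E3
E5 -> D4
C#5 -> B3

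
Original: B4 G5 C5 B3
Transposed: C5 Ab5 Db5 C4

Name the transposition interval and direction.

up a minor second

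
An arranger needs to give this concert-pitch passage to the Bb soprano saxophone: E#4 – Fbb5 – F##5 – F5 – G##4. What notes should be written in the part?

F##4 Gbb5 G##5 G5 A##4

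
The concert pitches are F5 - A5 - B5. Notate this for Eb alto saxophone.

The Eb alto saxophone sounds a major sixth below written, so the written part must be a major sixth above concert — transpose each note up.
F5 gives D6
A5 gives F#6
B5 gives G#6

D6 F#6 G#6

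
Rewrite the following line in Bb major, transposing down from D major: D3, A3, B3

Bb2 F3 G3

From D down to Bb is a major third; apply that to each pitch.
D3 to Bb2
A3 to F3
B3 to G3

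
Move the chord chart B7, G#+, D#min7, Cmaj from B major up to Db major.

B major up to Db major is a diminished third; each chord root moves by that interval while the quality stays the same.
B7: root B up a diminished third → Db, giving Db7.
G#+: root G# up a diminished third → Bb, giving Bb+.
D#min7: root D# up a diminished third → F, giving Fmin7.
Cmaj: root C up a diminished third → Ebb, giving Ebbmaj.

Db7 Bb+ Fmin7 Ebbmaj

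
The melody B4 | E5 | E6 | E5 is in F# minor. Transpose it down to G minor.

F# minor to G minor down is a major seventh, so every note moves down by that interval.
B4 becomes C4
E5 becomes F4
E6 becomes F5
E5 becomes F4

C4 F4 F5 F4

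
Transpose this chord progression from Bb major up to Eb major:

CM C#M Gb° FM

Bb major up to Eb major is a perfect fourth; each chord root moves by that interval while the quality stays the same.
CM: root C up a perfect fourth → F, giving FM.
C#M: root C# up a perfect fourth → F#, giving F#M.
Gb°: root Gb up a perfect fourth → Cb, giving Cb°.
FM: root F up a perfect fourth → Bb, giving BbM.

FM F#M Cb° BbM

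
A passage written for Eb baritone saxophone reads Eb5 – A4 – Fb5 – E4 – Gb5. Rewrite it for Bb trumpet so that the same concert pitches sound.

Ab3 D3 Bbb3 A2 Cb4

First find concert pitch: the Eb baritone saxophone sounds a major thirteenth below written, so Eb5 A4 Fb5 E4 Gb5 sounds Gb3 C3 Abb3 G2 Bbb3.
Then write for Bb trumpet: it sounds a major second below written, so the part must be a major second above concert.
Gb3 → Ab3
C3 → D3
Abb3 → Bbb3
G2 → A2
Bbb3 → Cb4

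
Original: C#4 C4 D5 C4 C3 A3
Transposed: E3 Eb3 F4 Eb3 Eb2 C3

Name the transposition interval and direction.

down a major sixth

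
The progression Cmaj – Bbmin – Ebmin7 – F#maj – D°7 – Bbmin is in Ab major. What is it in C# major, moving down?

Ab major down to C# major is a diminished sixth; each chord root moves by that interval while the quality stays the same.
Cmaj: root C down a diminished sixth → E#, giving E#maj.
Bbmin: root Bb down a diminished sixth → D#, giving D#min.
Ebmin7: root Eb down a diminished sixth → G#, giving G#min7.
F#maj: root F# down a diminished sixth → A##, giving A##maj.
D°7: root D down a diminished sixth → F##, giving F##°7.
Bbmin: root Bb down a diminished sixth → D#, giving D#min.

E#maj D#min G#min7 A##maj F##°7 D#min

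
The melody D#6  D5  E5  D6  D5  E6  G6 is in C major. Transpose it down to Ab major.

B5 Bb4 C5 Bb5 Bb4 C6 Eb6

C major to Ab major down is a major third, so every note moves down by that interval.
D#6 becomes B5
D5 becomes Bb4
E5 becomes C5
D6 becomes Bb5
D5 becomes Bb4
E6 becomes C6
G6 becomes Eb6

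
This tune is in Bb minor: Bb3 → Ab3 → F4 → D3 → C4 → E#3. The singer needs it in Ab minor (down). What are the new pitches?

Ab3 Gb3 Eb4 C3 Bb3 D#3

Bb minor to Ab minor down is a major second, so every note moves down by that interval.
Bb3 becomes Ab3
Ab3 becomes Gb3
F4 becomes Eb4
D3 becomes C3
C4 becomes Bb3
E#3 becomes D#3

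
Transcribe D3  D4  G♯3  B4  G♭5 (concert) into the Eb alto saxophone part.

B3 B4 E#4 G#5 Eb6

Written C4 sounds as Eb3 on the Eb alto saxophone, so concert pitches are written a major sixth up.
D3 gives B3
D4 gives B4
G#3 gives E#4
B4 gives G#5
Gb5 gives Eb6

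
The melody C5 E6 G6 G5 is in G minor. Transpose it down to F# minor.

G minor to F# minor down is a minor second, so every note moves down by that interval.
C5 -> B4
E6 -> D#6
G6 -> F#6
G5 -> F#5

B4 D#6 F#6 F#5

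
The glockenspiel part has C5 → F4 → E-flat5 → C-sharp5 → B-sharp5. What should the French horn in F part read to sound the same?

G7 C7 Bb7 G#7 F##8

First find concert pitch: the glockenspiel sounds a perfect fifteenth above written, so C5 F4 E-flat5 C-sharp5 B-sharp5 sounds C7 F6 Eb7 C#7 B#7.
Then write for French horn in F: it sounds a perfect fifth below written, so the part must be a perfect fifth above concert.
C7 → G7
F6 → C7
Eb7 → Bb7
C#7 → G#7
B#7 → F##8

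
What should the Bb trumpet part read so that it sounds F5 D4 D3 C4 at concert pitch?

The Bb trumpet sounds a major second below written, so the written part must be a major second above concert — transpose each note up.
F5 gives G5
D4 gives E4
D3 gives E3
C4 gives D4

G5 E4 E3 D4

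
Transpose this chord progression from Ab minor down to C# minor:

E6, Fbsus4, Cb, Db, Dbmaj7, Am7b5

G##6 Asus4 E F# F#maj7 C##m7b5

Ab minor down to C# minor is a diminished sixth; each chord root moves by that interval while the quality stays the same.
E6: root E down a diminished sixth → G##, giving G##6.
Fbsus4: root Fb down a diminished sixth → A, giving Asus4.
Cb: root Cb down a diminished sixth → E, giving E.
Db: root Db down a diminished sixth → F#, giving F#.
Dbmaj7: root Db down a diminished sixth → F#, giving F#maj7.
Am7b5: root A down a diminished sixth → C##, giving C##m7b5.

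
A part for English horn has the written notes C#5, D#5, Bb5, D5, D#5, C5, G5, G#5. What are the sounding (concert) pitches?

F#4 G#4 Eb5 G4 G#4 F4 C5 C#5

The English horn sounds a perfect fifth below written, so transpose each written note down a perfect fifth.
C#5 -> F#4
D#5 -> G#4
Bb5 -> Eb5
D5 -> G4
D#5 -> G#4
C5 -> F4
G5 -> C5
G#5 -> C#5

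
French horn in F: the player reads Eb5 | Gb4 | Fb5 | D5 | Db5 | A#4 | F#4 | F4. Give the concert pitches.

The French horn in F sounds a perfect fifth below written, so transpose each written note down a perfect fifth.
Eb5 gives Ab4
Gb4 gives Cb4
Fb5 gives Bbb4
D5 gives G4
Db5 gives Gb4
A#4 gives D#4
F#4 gives B3
F4 gives Bb3

Ab4 Cb4 Bbb4 G4 Gb4 D#4 B3 Bb3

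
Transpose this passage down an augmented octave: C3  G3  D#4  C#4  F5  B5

Cb2 Gb2 D3 C3 Fb4 Bb4

C3 down an augmented octave is Cb2.
G3: an octave down reaches G, and 13 semitones makes it Gb2.
An augmented octave down from D#4 gives D3.
An augmented octave down from C#4 gives C3.
F5 down an augmented octave is Fb4.
B5 down an augmented octave is Bb4.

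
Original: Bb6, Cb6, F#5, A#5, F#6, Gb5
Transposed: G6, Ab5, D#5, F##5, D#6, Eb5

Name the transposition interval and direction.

down a minor third

From Bb6 to G6 is 3 letter names — a third of some quality.
G6 to Bb6 is 3 semitones, which makes it a minor third; the second version is lower, so the direction is down.
Checking another pair — Gb5 → Eb5 — gives the same interval.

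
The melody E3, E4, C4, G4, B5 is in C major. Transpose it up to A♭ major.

C4 C5 Ab4 Eb5 G6

C major to A♭ major up is a minor sixth, so every note moves up by that interval.
E3 to C4
E4 to C5
C4 to Ab4
G4 to Eb5
B5 to G6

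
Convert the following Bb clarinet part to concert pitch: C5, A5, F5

Bb4 G5 Eb5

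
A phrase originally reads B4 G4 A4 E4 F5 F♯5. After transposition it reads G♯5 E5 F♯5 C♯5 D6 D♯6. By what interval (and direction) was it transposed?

up a major sixth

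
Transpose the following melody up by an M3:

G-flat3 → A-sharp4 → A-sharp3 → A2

Gb3 to Bb3
A#4 to C##5
A#3 to C##4
A2 to C#3

Bb3 C##5 C##4 C#3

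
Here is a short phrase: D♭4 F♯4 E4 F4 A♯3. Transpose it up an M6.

Bb4 D#5 C#5 D5 F##4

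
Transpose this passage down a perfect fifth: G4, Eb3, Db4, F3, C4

G4: a fifth down reaches C, and 7 semitones makes it C4.
A perfect fifth down from Eb3 gives Ab2.
Db4: a fifth down reaches G, and 7 semitones makes it Gb3.
A perfect fifth down from F3 gives Bb2.
A perfect fifth down from C4 gives F3.

C4 Ab2 Gb3 Bb2 F3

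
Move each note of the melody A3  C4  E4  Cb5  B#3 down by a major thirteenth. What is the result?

C2 Eb2 G2 Ebb3 D#2

A3 → C2
C4 → Eb2
E4 → G2
Cb5 → Ebb3
B#3 → D#2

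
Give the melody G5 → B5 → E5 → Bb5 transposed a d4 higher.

G5 gives Cb6
B5 gives Eb6
E5 gives Ab5
Bb5 gives Ebb6

Cb6 Eb6 Ab5 Ebb6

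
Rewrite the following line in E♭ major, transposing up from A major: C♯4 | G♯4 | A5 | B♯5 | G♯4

From A up to E♭ is a diminished fifth; apply that to each pitch.
C#4 becomes G4
G#4 becomes D5
A5 becomes Eb6
B#5 becomes F#6
G#4 becomes D5

G4 D5 Eb6 F#6 D5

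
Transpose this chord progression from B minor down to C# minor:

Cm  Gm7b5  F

B minor down to C# minor is a minor seventh; each chord root moves by that interval while the quality stays the same.
Cm: root C down a minor seventh → D, giving Dm.
Gm7b5: root G down a minor seventh → A, giving Am7b5.
F: root F down a minor seventh → G, giving G.

Dm Am7b5 G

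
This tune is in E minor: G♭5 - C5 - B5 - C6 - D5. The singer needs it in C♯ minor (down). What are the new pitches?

Eb5 A4 G#5 A5 B4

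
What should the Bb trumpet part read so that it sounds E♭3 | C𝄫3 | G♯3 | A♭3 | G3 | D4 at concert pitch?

The Bb trumpet sounds a major second below written, so the written part must be a major second above concert — transpose each note up.
Eb3 -> F3
Cbb3 -> Dbb3
G#3 -> A#3
Ab3 -> Bb3
G3 -> A3
D4 -> E4

F3 Dbb3 A#3 Bb3 A3 E4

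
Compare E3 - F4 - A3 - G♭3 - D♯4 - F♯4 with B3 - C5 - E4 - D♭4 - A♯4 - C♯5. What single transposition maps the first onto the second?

up a perfect fifth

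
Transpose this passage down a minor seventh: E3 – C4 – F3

F#2 D3 G2

E3 -> F#2
C4 -> D3
F3 -> G2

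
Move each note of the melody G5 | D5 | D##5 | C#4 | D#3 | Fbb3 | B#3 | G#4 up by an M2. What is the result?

G5 → A5
D5 → E5
D##5 → E##5
C#4 → D#4
D#3 → E#3
Fbb3 → Gbb3
B#3 → C##4
G#4 → A#4

A5 E5 E##5 D#4 E#3 Gbb3 C##4 A#4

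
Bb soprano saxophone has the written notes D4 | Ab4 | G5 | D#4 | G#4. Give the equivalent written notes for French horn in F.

First find concert pitch: the Bb soprano saxophone sounds a major second below written, so D4 Ab4 G5 D#4 G#4 sounds C4 Gb4 F5 C#4 F#4.
Then write for French horn in F: it sounds a perfect fifth below written, so the part must be a perfect fifth above concert.
C4 → G4
Gb4 → Db5
F5 → C6
C#4 → G#4
F#4 → C#5

G4 Db5 C6 G#4 C#5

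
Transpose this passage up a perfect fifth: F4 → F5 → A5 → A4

F4 -> C5
F5 -> C6
A5 -> E6
A4 -> E5

C5 C6 E6 E5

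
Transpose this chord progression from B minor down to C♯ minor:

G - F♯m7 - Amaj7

B minor down to C♯ minor is a minor seventh; each chord root moves by that interval while the quality stays the same.
G: root G down a minor seventh → A, giving A.
F♯m7: root F♯ down a minor seventh → G#, giving G#m7.
Amaj7: root A down a minor seventh → B, giving Bmaj7.

A G#m7 Bmaj7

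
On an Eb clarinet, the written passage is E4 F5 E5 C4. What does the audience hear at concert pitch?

G4 Ab5 G5 Eb4

The Eb clarinet sounds a minor third above written, so transpose each written note up a minor third.
E4 -> G4
F5 -> Ab5
E5 -> G5
C4 -> Eb4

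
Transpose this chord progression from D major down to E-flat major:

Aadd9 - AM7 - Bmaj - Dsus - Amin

Bbadd9 BbM7 Cmaj Ebsus Bbmin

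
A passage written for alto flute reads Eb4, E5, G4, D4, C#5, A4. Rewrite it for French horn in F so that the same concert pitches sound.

F4 F#5 A4 E4 D#5 B4

First find concert pitch: the alto flute sounds a perfect fourth below written, so Eb4 E5 G4 D4 C#5 A4 sounds Bb3 B4 D4 A3 G#4 E4.
Then write for French horn in F: it sounds a perfect fifth below written, so the part must be a perfect fifth above concert.
Bb3 → F4
B4 → F#5
D4 → A4
A3 → E4
G#4 → D#5
E4 → B4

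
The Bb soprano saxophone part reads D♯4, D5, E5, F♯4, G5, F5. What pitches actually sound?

The Bb soprano saxophone sounds a major second below written, so transpose each written note down a major second.
D#4 to C#4
D5 to C5
E5 to D5
F#4 to E4
G5 to F5
F5 to Eb5

C#4 C5 D5 E4 F5 Eb5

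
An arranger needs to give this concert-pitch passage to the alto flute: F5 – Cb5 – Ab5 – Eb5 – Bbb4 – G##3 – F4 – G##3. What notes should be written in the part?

The alto flute sounds a perfect fourth below written, so the written part must be a perfect fourth above concert — transpose each note up.
F5 to Bb5
Cb5 to Fb5
Ab5 to Db6
Eb5 to Ab5
Bbb4 to Ebb5
G##3 to C##4
F4 to Bb4
G##3 to C##4

Bb5 Fb5 Db6 Ab5 Ebb5 C##4 Bb4 C##4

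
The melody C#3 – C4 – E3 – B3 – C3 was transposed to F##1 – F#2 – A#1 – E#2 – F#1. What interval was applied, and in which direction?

down a diminished twelfth

From C#3 to F##1 is 12 letter names — a twelfth of some quality.
F##1 to C#3 is 18 semitones, which makes it a diminished twelfth; the second version is lower, so the direction is down.
Checking another pair — C3 → F#1 — gives the same interval.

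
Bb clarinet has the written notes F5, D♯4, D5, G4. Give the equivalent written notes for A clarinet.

First find concert pitch: the Bb clarinet sounds a major second below written, so F5 D♯4 D5 G4 sounds Eb5 C#4 C5 F4.
Then write for A clarinet: it sounds a minor third below written, so the part must be a minor third above concert.
Eb5 → Gb5
C#4 → E4
C5 → Eb5
F4 → Ab4

Gb5 E4 Eb5 Ab4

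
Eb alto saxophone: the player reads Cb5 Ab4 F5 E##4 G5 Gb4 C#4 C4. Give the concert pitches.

Written C4 on the Eb alto saxophone sounds as Eb3, a major sixth lower; apply that shift to every note.
Cb5 gives Ebb4
Ab4 gives Cb4
F5 gives Ab4
E##4 gives G##3
G5 gives Bb4
Gb4 gives Bbb3
C#4 gives E3
C4 gives Eb3

Ebb4 Cb4 Ab4 G##3 Bb4 Bbb3 E3 Eb3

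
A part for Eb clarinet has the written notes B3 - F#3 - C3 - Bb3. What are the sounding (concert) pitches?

The Eb clarinet sounds a minor third above written, so transpose each written note up a minor third.
B3 -> D4
F#3 -> A3
C3 -> Eb3
Bb3 -> Db4

D4 A3 Eb3 Db4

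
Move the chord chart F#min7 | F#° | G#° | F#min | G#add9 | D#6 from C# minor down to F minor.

C# minor down to F minor is an augmented fifth; each chord root moves by that interval while the quality stays the same.
F#min7: root F# down an augmented fifth → Bb, giving Bbmin7.
F#°: root F# down an augmented fifth → Bb, giving Bb°.
G#°: root G# down an augmented fifth → C, giving C°.
F#min: root F# down an augmented fifth → Bb, giving Bbmin.
G#add9: root G# down an augmented fifth → C, giving Cadd9.
D#6: root D# down an augmented fifth → G, giving G6.

Bbmin7 Bb° C° Bbmin Cadd9 G6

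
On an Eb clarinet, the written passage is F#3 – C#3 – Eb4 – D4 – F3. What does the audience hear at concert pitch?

A3 E3 Gb4 F4 Ab3

Written C4 on the Eb clarinet sounds as Eb4, a minor third higher; apply that shift to every note.
F#3 to A3
C#3 to E3
Eb4 to Gb4
D4 to F4
F3 to Ab3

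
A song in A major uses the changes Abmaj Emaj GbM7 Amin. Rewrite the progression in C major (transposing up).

A major up to C major is a minor third; each chord root moves by that interval while the quality stays the same.
Abmaj: root Ab up a minor third → Cb, giving Cbmaj.
Emaj: root E up a minor third → G, giving Gmaj.
GbM7: root Gb up a minor third → Bbb, giving BbbM7.
Amin: root A up a minor third → C, giving Cmin.

Cbmaj Gmaj BbbM7 Cmin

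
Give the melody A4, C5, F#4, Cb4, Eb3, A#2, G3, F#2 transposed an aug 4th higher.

D#5 F#5 B#4 F4 A3 D##3 C#4 B#2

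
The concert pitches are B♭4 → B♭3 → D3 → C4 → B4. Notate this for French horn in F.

The French horn in F sounds a perfect fifth below written, so the written part must be a perfect fifth above concert — transpose each note up.
Bb4 gives F5
Bb3 gives F4
D3 gives A3
C4 gives G4
B4 gives F#5

F5 F4 A3 G4 F#5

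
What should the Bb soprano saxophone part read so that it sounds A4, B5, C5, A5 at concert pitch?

Written C4 sounds as Bb3 on the Bb soprano saxophone, so concert pitches are written a major second up.
A4 → B4
B5 → C#6
C5 → D5
A5 → B5

B4 C#6 D5 B5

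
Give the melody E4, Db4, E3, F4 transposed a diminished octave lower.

E4 down a diminished octave is E#3.
Db4: an octave down reaches D, and 11 semitones makes it D3.
A diminished octave down from E3 gives E#2.
A diminished octave down from F4 gives F#3.

E#3 D3 E#2 F#3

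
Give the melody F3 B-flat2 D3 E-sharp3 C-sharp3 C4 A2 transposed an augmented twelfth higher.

C#5 F#4 A#4 B##4 G##4 G#5 E#4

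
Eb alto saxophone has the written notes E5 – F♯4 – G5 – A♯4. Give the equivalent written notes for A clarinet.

First find concert pitch: the Eb alto saxophone sounds a major sixth below written, so E5 F♯4 G5 A♯4 sounds G4 A3 Bb4 C#4.
Then write for A clarinet: it sounds a minor third below written, so the part must be a minor third above concert.
G4 → Bb4
A3 → C4
Bb4 → Db5
C#4 → E4

Bb4 C4 Db5 E4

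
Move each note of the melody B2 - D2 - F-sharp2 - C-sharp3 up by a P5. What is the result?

F#3 A2 C#3 G#3

B2 → F#3
D2 → A2
F#2 → C#3
C#3 → G#3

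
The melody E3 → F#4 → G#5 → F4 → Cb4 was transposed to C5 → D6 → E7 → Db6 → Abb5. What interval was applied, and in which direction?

up a minor thirteenth

From E3 to C5 is 13 letter names — a thirteenth of some quality.
E3 to C5 is 20 semitones, which makes it a minor thirteenth; the second version is higher, so the direction is up.
Checking another pair — Cb4 → Abb5 — gives the same interval.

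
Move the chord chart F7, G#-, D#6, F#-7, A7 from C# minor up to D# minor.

G7 A#- E#6 G#-7 B7

C# minor up to D# minor is a major second; each chord root moves by that interval while the quality stays the same.
F7: root F up a major second → G, giving G7.
G#-: root G# up a major second → A#, giving A#-.
D#6: root D# up a major second → E#, giving E#6.
F#-7: root F# up a major second → G#, giving G#-7.
A7: root A up a major second → B, giving B7.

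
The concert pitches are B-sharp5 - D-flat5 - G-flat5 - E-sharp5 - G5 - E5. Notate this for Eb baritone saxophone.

G##7 Bb6 Eb7 C##7 E7 C#7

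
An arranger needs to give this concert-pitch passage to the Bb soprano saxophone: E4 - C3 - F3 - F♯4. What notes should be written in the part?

The Bb soprano saxophone sounds a major second below written, so the written part must be a major second above concert — transpose each note up.
E4 → F#4
C3 → D3
F3 → G3
F#4 → G#4

F#4 D3 G3 G#4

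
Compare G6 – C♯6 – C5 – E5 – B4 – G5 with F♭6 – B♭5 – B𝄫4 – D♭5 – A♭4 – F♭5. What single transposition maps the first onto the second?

down an augmented second

From G6 to Fb6 is 2 letter names — a second of some quality.
Fb6 to G6 is 3 semitones, which makes it an augmented second; the second version is lower, so the direction is down.
Checking another pair — G5 → Fb5 — gives the same interval.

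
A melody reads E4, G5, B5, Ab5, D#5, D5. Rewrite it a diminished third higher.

Gb4 Bbb5 Db6 Cbb6 F5 Fb5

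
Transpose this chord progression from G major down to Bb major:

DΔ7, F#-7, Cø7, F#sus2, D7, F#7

FΔ7 A-7 Ebø7 Asus2 F7 A7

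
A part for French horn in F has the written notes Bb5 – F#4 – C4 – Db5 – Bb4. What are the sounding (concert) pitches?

Written C4 on the French horn in F sounds as F3, a perfect fifth lower; apply that shift to every note.
Bb5 to Eb5
F#4 to B3
C4 to F3
Db5 to Gb4
Bb4 to Eb4

Eb5 B3 F3 Gb4 Eb4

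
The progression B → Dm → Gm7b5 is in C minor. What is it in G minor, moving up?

F# Am Dm7b5

C minor up to G minor is a perfect fifth; each chord root moves by that interval while the quality stays the same.
B: root B up a perfect fifth → F#, giving F#.
Dm: root D up a perfect fifth → A, giving Am.
Gm7b5: root G up a perfect fifth → D, giving Dm7b5.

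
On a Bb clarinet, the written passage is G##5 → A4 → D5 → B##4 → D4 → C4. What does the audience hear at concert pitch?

Written C4 on the Bb clarinet sounds as Bb3, a major second lower; apply that shift to every note.
G##5 to F##5
A4 to G4
D5 to C5
B##4 to A##4
D4 to C4
C4 to Bb3

F##5 G4 C5 A##4 C4 Bb3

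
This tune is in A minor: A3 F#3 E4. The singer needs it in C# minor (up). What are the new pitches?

C#4 A#3 G#4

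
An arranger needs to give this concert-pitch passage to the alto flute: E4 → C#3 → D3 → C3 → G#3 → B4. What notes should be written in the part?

A4 F#3 G3 F3 C#4 E5

Written C4 sounds as G3 on the alto flute, so concert pitches are written a perfect fourth up.
E4 to A4
C#3 to F#3
D3 to G3
C3 to F3
G#3 to C#4
B4 to E5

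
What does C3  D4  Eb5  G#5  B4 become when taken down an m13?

E1 F#2 G3 B#3 D#3

C3 to E1
D4 to F#2
Eb5 to G3
G#5 to B#3
B4 to D#3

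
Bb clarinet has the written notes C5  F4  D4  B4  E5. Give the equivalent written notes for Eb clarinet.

G4 C4 A3 F#4 B4

First find concert pitch: the Bb clarinet sounds a major second below written, so C5 F4 D4 B4 E5 sounds Bb4 Eb4 C4 A4 D5.
Then write for Eb clarinet: it sounds a minor third above written, so the part must be a minor third below concert.
Bb4 → G4
Eb4 → C4
C4 → A3
A4 → F#4
D5 → B4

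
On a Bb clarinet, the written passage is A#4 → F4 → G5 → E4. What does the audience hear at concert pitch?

G#4 Eb4 F5 D4

Written C4 on the Bb clarinet sounds as Bb3, a major second lower; apply that shift to every note.
A#4 -> G#4
F4 -> Eb4
G5 -> F5
E4 -> D4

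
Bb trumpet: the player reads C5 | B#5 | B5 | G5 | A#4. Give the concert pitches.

Bb4 A#5 A5 F5 G#4

The Bb trumpet sounds a major second below written, so transpose each written note down a major second.
C5 to Bb4
B#5 to A#5
B5 to A5
G5 to F5
A#4 to G#4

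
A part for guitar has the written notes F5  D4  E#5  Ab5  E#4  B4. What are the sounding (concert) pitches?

The guitar sounds a perfect octave below written, so transpose each written note down a perfect octave.
F5 -> F4
D4 -> D3
E#5 -> E#4
Ab5 -> Ab4
E#4 -> E#3
B4 -> B3

F4 D3 E#4 Ab4 E#3 B3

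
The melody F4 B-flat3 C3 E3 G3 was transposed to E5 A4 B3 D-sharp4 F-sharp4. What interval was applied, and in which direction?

up a major seventh

Take the first pair: F4 → E5. F to E spans 7 letter names, so the interval is some kind of seventh.
F4 to E5 is 11 semitones, which makes it a major seventh; the second version is higher, so the direction is up.
Checking another pair — G3 → F#4 — gives the same interval.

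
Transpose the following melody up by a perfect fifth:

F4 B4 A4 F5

C5 F#5 E5 C6

F4 up a perfect fifth is C5.
A perfect fifth up from B4 gives F#5.
A4: a fifth up reaches E, and 7 semitones makes it E5.
F5 up a perfect fifth is C6.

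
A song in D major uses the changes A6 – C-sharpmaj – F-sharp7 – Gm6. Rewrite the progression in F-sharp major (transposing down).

C#6 E#maj A#7 Bm6

D major down to F-sharp major is a minor sixth; each chord root moves by that interval while the quality stays the same.
A6: root A down a minor sixth → C#, giving C#6.
C-sharpmaj: root C-sharp down a minor sixth → E#, giving E#maj.
F-sharp7: root F-sharp down a minor sixth → A#, giving A#7.
Gm6: root G down a minor sixth → B, giving Bm6.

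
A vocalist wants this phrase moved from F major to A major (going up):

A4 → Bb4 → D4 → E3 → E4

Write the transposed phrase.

C#5 D5 F#4 G#3 G#4

From F up to A is a major third; apply that to each pitch.
A4 becomes C#5
Bb4 becomes D5
D4 becomes F#4
E3 becomes G#3
E4 becomes G#4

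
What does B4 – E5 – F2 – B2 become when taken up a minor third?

B4 gives D5
E5 gives G5
F2 gives Ab2
B2 gives D3

D5 G5 Ab2 D3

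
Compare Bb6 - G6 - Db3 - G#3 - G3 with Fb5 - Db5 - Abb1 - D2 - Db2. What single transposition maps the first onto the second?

down an augmented eleventh

Take the first pair: Bb6 → Fb5. B to F spans 11 letter names, so the interval is some kind of eleventh.
Fb5 to Bb6 is 18 semitones, which makes it an augmented eleventh; the second version is lower, so the direction is down.
Checking another pair — G3 → Db2 — gives the same interval.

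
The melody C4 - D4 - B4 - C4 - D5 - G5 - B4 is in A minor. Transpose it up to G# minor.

A minor to G# minor up is a major seventh, so every note moves up by that interval.
C4 gives B4
D4 gives C#5
B4 gives A#5
C4 gives B4
D5 gives C#6
G5 gives F#6
B4 gives A#5

B4 C#5 A#5 B4 C#6 F#6 A#5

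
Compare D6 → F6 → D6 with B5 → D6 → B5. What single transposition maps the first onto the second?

down a minor third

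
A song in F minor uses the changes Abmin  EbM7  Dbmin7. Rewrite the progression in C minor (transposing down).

Ebmin BbM7 Abmin7

F minor down to C minor is a perfect fourth; each chord root moves by that interval while the quality stays the same.
Abmin: root Ab down a perfect fourth → Eb, giving Ebmin.
EbM7: root Eb down a perfect fourth → Bb, giving BbM7.
Dbmin7: root Db down a perfect fourth → Ab, giving Abmin7.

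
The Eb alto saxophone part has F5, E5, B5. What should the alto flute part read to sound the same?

First find concert pitch: the Eb alto saxophone sounds a major sixth below written, so F5 E5 B5 sounds Ab4 G4 D5.
Then write for alto flute: it sounds a perfect fourth below written, so the part must be a perfect fourth above concert.
Ab4 → Db5
G4 → C5
D5 → G5

Db5 C5 G5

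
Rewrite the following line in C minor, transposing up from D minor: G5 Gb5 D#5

F6 Fb6 C#6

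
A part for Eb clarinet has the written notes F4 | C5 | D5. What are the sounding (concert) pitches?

Ab4 Eb5 F5

The Eb clarinet sounds a minor third above written, so transpose each written note up a minor third.
F4 to Ab4
C5 to Eb5
D5 to F5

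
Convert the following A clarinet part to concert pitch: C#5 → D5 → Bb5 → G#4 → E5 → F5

A#4 B4 G5 E#4 C#5 D5

The A clarinet sounds a minor third below written, so transpose each written note down a minor third.
C#5 to A#4
D5 to B4
Bb5 to G5
G#4 to E#4
E5 to C#5
F5 to D5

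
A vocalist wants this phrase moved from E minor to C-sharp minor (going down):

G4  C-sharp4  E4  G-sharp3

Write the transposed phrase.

E4 A#3 C#4 E#3

From E down to C-sharp is a minor third; apply that to each pitch.
G4 → E4
C#4 → A#3
E4 → C#4
G#3 → E#3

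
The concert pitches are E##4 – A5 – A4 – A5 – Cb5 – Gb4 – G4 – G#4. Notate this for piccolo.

E##3 A4 A3 A4 Cb4 Gb3 G3 G#3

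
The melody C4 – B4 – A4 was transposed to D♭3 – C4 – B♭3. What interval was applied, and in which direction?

Take the first pair: C4 → Db3. C to D spans 7 letter names, so the interval is some kind of seventh.
Db3 to C4 is 11 semitones, which makes it a major seventh; the second version is lower, so the direction is down.
Checking another pair — A4 → Bb3 — gives the same interval.

down a major seventh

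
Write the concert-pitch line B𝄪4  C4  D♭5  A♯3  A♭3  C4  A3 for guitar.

B##5 C5 Db6 A#4 Ab4 C5 A4

Written C4 sounds as C3 on the guitar, so concert pitches are written a perfect octave up.
B##4 becomes B##5
C4 becomes C5
Db5 becomes Db6
A#3 becomes A#4
Ab3 becomes Ab4
C4 becomes C5
A3 becomes A4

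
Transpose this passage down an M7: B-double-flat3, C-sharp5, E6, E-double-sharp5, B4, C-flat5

Cbb3 D4 F5 F##4 C4 Dbb4

Bbb3 down a major seventh is Cbb3.
C#5: a seventh down reaches D, and 11 semitones makes it D4.
E6 down a major seventh is F5.
E##5 down a major seventh is F##4.
B4: a seventh down reaches C, and 11 semitones makes it C4.
Cb5: a seventh down reaches D, and 11 semitones makes it Dbb4.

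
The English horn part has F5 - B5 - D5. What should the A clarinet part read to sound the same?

Db5 G5 Bb4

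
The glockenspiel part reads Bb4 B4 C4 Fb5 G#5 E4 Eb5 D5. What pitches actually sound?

Bb6 B6 C6 Fb7 G#7 E6 Eb7 D7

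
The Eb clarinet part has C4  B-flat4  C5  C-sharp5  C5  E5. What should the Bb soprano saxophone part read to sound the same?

F4 Eb5 F5 F#5 F5 A5

First find concert pitch: the Eb clarinet sounds a minor third above written, so C4 B-flat4 C5 C-sharp5 C5 E5 sounds Eb4 Db5 Eb5 E5 Eb5 G5.
Then write for Bb soprano saxophone: it sounds a major second below written, so the part must be a major second above concert.
Eb4 → F4
Db5 → Eb5
Eb5 → F5
E5 → F#5
Eb5 → F5
G5 → A5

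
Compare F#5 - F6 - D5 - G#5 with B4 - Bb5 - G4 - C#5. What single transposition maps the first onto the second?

Take the first pair: F#5 → B4. F to B spans 5 letter names, so the interval is some kind of fifth.
B4 to F#5 is 7 semitones, which makes it a perfect fifth; the second version is lower, so the direction is down.
Checking another pair — G#5 → C#5 — gives the same interval.

down a perfect fifth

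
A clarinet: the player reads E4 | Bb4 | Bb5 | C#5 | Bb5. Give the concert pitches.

The A clarinet sounds a minor third below written, so transpose each written note down a minor third.
E4 -> C#4
Bb4 -> G4
Bb5 -> G5
C#5 -> A#4
Bb5 -> G5

C#4 G4 G5 A#4 G5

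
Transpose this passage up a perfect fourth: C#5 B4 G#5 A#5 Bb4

C#5 up a perfect fourth is F#5.
B4: a fourth up reaches E, and 5 semitones makes it E5.
A perfect fourth up from G#5 gives C#6.
A#5: a fourth up reaches D, and 5 semitones makes it D#6.
Bb4 up a perfect fourth is Eb5.

F#5 E5 C#6 D#6 Eb5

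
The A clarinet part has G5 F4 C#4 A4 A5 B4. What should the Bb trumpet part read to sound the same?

First find concert pitch: the A clarinet sounds a minor third below written, so G5 F4 C#4 A4 A5 B4 sounds E5 D4 A#3 F#4 F#5 G#4.
Then write for Bb trumpet: it sounds a major second below written, so the part must be a major second above concert.
E5 → F#5
D4 → E4
A#3 → B#3
F#4 → G#4
F#5 → G#5
G#4 → A#4

F#5 E4 B#3 G#4 G#5 A#4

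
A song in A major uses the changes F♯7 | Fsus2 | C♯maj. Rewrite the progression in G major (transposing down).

E7 Ebsus2 Bmaj

A major down to G major is a major second; each chord root moves by that interval while the quality stays the same.
F♯7: root F♯ down a major second → E, giving E7.
Fsus2: root F down a major second → Eb, giving Ebsus2.
C♯maj: root C♯ down a major second → B, giving Bmaj.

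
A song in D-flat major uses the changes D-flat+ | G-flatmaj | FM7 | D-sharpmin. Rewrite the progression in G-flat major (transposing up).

D-flat major up to G-flat major is a perfect fourth; each chord root moves by that interval while the quality stays the same.
D-flat+: root D-flat up a perfect fourth → Gb, giving Gb+.
G-flatmaj: root G-flat up a perfect fourth → Cb, giving Cbmaj.
FM7: root F up a perfect fourth → Bb, giving BbM7.
D-sharpmin: root D-sharp up a perfect fourth → G#, giving G#min.

Gb+ Cbmaj BbM7 G#min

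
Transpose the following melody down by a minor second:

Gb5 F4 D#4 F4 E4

F5 E4 C##4 E4 D#4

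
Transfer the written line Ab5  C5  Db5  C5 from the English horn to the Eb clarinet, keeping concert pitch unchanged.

First find concert pitch: the English horn sounds a perfect fifth below written, so Ab5 C5 Db5 C5 sounds Db5 F4 Gb4 F4.
Then write for Eb clarinet: it sounds a minor third above written, so the part must be a minor third below concert.
Db5 → Bb4
F4 → D4
Gb4 → Eb4
F4 → D4

Bb4 D4 Eb4 D4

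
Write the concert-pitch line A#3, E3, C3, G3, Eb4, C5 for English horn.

The English horn sounds a perfect fifth below written, so the written part must be a perfect fifth above concert — transpose each note up.
A#3 → E#4
E3 → B3
C3 → G3
G3 → D4
Eb4 → Bb4
C5 → G5

E#4 B3 G3 D4 Bb4 G5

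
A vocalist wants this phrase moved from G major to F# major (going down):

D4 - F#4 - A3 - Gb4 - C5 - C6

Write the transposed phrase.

C#4 E#4 G#3 F4 B4 B5

From G down to F# is a minor second; apply that to each pitch.
D4 to C#4
F#4 to E#4
A3 to G#3
Gb4 to F4
C5 to B4
C6 to B5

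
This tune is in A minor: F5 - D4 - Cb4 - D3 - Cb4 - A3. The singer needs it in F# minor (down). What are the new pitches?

D5 B3 Ab3 B2 Ab3 F#3

From A down to F# is a minor third; apply that to each pitch.
F5 gives D5
D4 gives B3
Cb4 gives Ab3
D3 gives B2
Cb4 gives Ab3
A3 gives F#3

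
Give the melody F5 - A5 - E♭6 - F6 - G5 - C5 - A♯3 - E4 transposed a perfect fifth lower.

F5 down a perfect fifth is Bb4.
A5: a fifth down reaches D, and 7 semitones makes it D5.
Eb6: a fifth down reaches A, and 7 semitones makes it Ab5.
F6 down a perfect fifth is Bb5.
G5 down a perfect fifth is C5.
A perfect fifth down from C5 gives F4.
A perfect fifth down from A#3 gives D#3.
E4 down a perfect fifth is A3.

Bb4 D5 Ab5 Bb5 C5 F4 D#3 A3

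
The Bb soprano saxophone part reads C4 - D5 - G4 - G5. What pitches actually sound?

Bb3 C5 F4 F5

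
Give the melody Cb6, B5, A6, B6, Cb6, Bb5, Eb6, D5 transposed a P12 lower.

Fb4 E4 D5 E5 Fb4 Eb4 Ab4 G3

Cb6 down a perfect twelfth is Fb4.
B5: a twelfth down reaches E, and 19 semitones makes it E4.
A6 down a perfect twelfth is D5.
B6 down a perfect twelfth is E5.
A perfect twelfth down from Cb6 gives Fb4.
Bb5 down a perfect twelfth is Eb4.
Eb6 down a perfect twelfth is Ab4.
A perfect twelfth down from D5 gives G3.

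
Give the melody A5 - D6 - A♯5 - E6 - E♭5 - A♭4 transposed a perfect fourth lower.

E5 A5 E#5 B5 Bb4 Eb4

A perfect fourth down from A5 gives E5.
D6 down a perfect fourth is A5.
A#5 down a perfect fourth is E#5.
E6: a fourth down reaches B, and 5 semitones makes it B5.
Eb5: a fourth down reaches B, and 5 semitones makes it Bb4.
Ab4: a fourth down reaches E, and 5 semitones makes it Eb4.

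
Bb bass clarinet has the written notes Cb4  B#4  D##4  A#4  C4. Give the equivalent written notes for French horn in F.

Fb3 E#4 G##3 D#4 F3

First find concert pitch: the Bb bass clarinet sounds a major ninth below written, so Cb4 B#4 D##4 A#4 C4 sounds Bbb2 A#3 C##3 G#3 Bb2.
Then write for French horn in F: it sounds a perfect fifth below written, so the part must be a perfect fifth above concert.
Bbb2 → Fb3
A#3 → E#4
C##3 → G##3
G#3 → D#4
Bb2 → F3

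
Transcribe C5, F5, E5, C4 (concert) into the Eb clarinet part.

The Eb clarinet sounds a minor third above written, so the written part must be a minor third below concert — transpose each note down.
C5 → A4
F5 → D5
E5 → C#5
C4 → A3

A4 D5 C#5 A3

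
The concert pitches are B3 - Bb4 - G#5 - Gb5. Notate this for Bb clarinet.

C#4 C5 A#5 Ab5

Written C4 sounds as Bb3 on the Bb clarinet, so concert pitches are written a major second up.
B3 becomes C#4
Bb4 becomes C5
G#5 becomes A#5
Gb5 becomes Ab5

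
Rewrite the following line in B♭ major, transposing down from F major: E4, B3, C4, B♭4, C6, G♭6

A3 E3 F3 Eb4 F5 Cb6

F major to B♭ major down is a perfect fifth, so every note moves down by that interval.
E4 becomes A3
B3 becomes E3
C4 becomes F3
Bb4 becomes Eb4
C6 becomes F5
Gb6 becomes Cb6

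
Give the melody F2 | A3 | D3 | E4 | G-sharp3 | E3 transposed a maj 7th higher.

E3 G#4 C#4 D#5 F##4 D#4

F2 gives E3
A3 gives G#4
D3 gives C#4
E4 gives D#5
G#3 gives F##4
E3 gives D#4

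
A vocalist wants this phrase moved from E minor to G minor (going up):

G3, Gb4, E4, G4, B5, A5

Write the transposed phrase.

Bb3 Bbb4 G4 Bb4 D6 C6

From E up to G is a minor third; apply that to each pitch.
G3 becomes Bb3
Gb4 becomes Bbb4
E4 becomes G4
G4 becomes Bb4
B5 becomes D6
A5 becomes C6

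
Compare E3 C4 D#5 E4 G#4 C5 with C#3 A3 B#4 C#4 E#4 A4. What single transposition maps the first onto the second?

Take the first pair: E3 → C#3. E to C spans 3 letter names, so the interval is some kind of third.
C#3 to E3 is 3 semitones, which makes it a minor third; the second version is lower, so the direction is down.
Checking another pair — C5 → A4 — gives the same interval.

down a minor third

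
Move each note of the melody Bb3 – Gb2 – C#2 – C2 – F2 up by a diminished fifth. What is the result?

Fb4 Dbb3 G2 Gb2 Cb3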